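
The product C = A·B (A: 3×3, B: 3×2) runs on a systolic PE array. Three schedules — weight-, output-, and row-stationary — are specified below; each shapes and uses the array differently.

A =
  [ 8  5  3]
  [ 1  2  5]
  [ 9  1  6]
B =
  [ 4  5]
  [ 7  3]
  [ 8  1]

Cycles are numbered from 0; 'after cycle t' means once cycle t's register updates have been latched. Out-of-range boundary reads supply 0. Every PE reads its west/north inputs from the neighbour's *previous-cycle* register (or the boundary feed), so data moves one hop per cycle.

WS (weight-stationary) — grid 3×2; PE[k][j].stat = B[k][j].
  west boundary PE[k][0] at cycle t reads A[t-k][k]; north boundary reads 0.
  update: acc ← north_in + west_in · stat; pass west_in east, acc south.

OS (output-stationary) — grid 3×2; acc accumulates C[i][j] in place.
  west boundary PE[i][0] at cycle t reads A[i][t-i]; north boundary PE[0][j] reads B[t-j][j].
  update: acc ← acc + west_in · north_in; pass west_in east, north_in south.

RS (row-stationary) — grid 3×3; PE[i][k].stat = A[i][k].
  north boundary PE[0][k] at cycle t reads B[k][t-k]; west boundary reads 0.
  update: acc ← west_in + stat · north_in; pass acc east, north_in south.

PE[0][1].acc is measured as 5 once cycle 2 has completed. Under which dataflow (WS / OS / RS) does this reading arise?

— WS: 3×2; PE[0][1] trace:
  after 0 — PE[0][1] acc=0, pass-E 0, pass-S 0
  after 1 — PE[0][1] acc=40, pass-E 8, pass-S 40
  after 2 — PE[0][1] acc=5, pass-E 1, pass-S 5
— OS: 3×2; PE[0][1] trace:
  after 0 — PE[0][1] acc=0, pass-E 0, pass-S 0
  after 1 — PE[0][1] acc=40, pass-E 8, pass-S 5
  after 2 — PE[0][1] acc=55, pass-E 5, pass-S 3
— RS: 3×3; PE[0][1] trace:
  after 0 — PE[0][1] acc=0, pass-E 0, pass-S 0
  after 1 — PE[0][1] acc=67, pass-E 67, pass-S 7
  after 2 — PE[0][1] acc=55, pass-E 55, pass-S 3

dataflow = WS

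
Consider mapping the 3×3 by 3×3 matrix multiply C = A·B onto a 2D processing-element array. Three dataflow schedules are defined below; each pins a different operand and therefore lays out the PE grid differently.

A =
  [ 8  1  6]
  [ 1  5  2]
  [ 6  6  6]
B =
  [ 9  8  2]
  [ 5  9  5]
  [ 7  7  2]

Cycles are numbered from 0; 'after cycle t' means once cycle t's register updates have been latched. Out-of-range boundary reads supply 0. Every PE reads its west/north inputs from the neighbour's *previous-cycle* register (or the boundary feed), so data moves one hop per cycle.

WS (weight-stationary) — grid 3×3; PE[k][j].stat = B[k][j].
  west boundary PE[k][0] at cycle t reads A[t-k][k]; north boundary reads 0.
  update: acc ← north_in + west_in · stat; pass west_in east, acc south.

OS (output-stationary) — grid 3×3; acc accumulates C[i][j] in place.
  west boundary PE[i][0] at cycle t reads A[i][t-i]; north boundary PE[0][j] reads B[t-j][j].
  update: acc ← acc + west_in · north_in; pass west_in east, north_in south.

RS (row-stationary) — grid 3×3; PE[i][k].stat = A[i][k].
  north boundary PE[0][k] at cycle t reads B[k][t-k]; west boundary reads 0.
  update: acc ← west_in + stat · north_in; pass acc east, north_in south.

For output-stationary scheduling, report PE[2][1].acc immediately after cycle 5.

OS (3×3). Following PE[2][1] plus its west/north inputs:
  cycle 0: PE[1][1] → acc 0, east 0, south 0
  cycle 0: PE[2][0] → acc 0, east 0, south 0
  cycle 0: PE[2][1] → acc 0, east 0, south 0
  cycle 1: PE[1][1] → acc 0, east 0, south 0
  cycle 1: PE[2][0] → acc 0, east 0, south 0
  cycle 1: PE[2][1] → acc 0, east 0, south 0
  cycle 2: PE[1][1] → acc 8, east 1, south 8
  cycle 2: PE[2][0] → acc 54, east 6, south 9
  cycle 2: PE[2][1] → acc 0, east 0, south 0
  cycle 3: PE[1][1] → acc 53, east 5, south 9
  cycle 3: PE[2][0] → acc 84, east 6, south 5
  cycle 3: PE[2][1] → acc 48, east 6, south 8
  cycle 4: PE[1][1] → acc 67, east 2, south 7
  cycle 4: PE[2][0] → acc 126, east 6, south 7
  cycle 4: PE[2][1] → acc 102, east 6, south 9
  cycle 5: PE[1][1] → acc 67, east 0, south 0
  cycle 5: PE[2][0] → acc 126, east 0, south 0
  cycle 5: PE[2][1] → acc 144, east 6, south 7

PE[2][1].acc = 144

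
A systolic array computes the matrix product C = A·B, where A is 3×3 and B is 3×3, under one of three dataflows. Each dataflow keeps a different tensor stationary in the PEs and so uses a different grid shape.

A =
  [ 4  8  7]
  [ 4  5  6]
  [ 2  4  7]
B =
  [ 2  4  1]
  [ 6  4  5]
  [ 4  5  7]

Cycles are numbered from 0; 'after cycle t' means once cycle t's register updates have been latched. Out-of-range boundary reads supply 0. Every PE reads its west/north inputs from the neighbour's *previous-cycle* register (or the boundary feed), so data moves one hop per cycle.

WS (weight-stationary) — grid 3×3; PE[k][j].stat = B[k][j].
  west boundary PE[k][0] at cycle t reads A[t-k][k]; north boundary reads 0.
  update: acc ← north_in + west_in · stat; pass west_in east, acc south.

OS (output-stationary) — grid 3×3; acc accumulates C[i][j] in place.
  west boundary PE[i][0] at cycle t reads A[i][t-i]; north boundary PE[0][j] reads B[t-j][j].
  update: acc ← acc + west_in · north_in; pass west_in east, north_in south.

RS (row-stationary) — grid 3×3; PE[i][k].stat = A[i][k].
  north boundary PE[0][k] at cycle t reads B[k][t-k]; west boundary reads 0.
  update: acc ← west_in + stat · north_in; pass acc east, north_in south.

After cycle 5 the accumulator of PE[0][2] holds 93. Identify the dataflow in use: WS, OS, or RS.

— WS: 3×3; PE[0][2] trace:
  cycle 0: PE[0][2] → acc 0, east 0, south 0
  cycle 1: PE[0][2] → acc 0, east 0, south 0
  cycle 2: PE[0][2] → acc 4, east 4, south 4
  cycle 3: PE[0][2] → acc 4, east 4, south 4
  cycle 4: PE[0][2] → acc 2, east 2, south 2
  cycle 5: PE[0][2] → acc 0, east 0, south 0
— OS: 3×3; PE[0][2] trace:
  cycle 0: PE[0][2] → acc 0, east 0, south 0
  cycle 1: PE[0][2] → acc 0, east 0, south 0
  cycle 2: PE[0][2] → acc 4, east 4, south 1
  cycle 3: PE[0][2] → acc 44, east 8, south 5
  cycle 4: PE[0][2] → acc 93, east 7, south 7
  cycle 5: PE[0][2] → acc 93, east 0, south 0
— RS: 3×3; PE[0][2] trace:
  cycle 0: PE[0][2] → acc 0, east 0, south 0
  cycle 1: PE[0][2] → acc 0, east 0, south 0
  cycle 2: PE[0][2] → acc 84, east 84, south 4
  cycle 3: PE[0][2] → acc 83, east 83, south 5
  cycle 4: PE[0][2] → acc 93, east 93, south 7
  cycle 5: PE[0][2] → acc 0, east 0, south 0

dataflow = OS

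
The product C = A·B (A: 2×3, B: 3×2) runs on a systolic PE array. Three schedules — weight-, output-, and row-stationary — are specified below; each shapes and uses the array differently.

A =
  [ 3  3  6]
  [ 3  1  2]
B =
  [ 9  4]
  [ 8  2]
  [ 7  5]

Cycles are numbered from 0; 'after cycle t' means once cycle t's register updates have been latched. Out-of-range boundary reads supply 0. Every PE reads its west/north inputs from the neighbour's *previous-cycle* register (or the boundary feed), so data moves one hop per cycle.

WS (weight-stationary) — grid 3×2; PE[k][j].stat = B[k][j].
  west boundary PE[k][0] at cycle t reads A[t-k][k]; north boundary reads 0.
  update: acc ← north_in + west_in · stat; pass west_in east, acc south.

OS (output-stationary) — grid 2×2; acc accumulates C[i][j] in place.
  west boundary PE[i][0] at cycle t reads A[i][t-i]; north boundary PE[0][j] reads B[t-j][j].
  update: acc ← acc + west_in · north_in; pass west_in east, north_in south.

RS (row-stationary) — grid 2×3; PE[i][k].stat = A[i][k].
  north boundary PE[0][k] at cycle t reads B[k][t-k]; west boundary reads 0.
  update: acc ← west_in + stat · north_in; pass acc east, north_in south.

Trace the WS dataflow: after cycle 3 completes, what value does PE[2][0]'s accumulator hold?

WS on a 3×2 grid — tracing PE[2][0] and its feeders:
  @0  [1,0]  acc 0  |  →0  ↓0
  @0  [2,0]  acc 0  |  →0  ↓0
  @1  [1,0]  acc 51  |  →3  ↓51
  @1  [2,0]  acc 0  |  →0  ↓0
  @2  [1,0]  acc 35  |  →1  ↓35
  @2  [2,0]  acc 93  |  →6  ↓93
  @3  [1,0]  acc 0  |  →0  ↓0
  @3  [2,0]  acc 49  |  →2  ↓49

PE[2][0].acc = 49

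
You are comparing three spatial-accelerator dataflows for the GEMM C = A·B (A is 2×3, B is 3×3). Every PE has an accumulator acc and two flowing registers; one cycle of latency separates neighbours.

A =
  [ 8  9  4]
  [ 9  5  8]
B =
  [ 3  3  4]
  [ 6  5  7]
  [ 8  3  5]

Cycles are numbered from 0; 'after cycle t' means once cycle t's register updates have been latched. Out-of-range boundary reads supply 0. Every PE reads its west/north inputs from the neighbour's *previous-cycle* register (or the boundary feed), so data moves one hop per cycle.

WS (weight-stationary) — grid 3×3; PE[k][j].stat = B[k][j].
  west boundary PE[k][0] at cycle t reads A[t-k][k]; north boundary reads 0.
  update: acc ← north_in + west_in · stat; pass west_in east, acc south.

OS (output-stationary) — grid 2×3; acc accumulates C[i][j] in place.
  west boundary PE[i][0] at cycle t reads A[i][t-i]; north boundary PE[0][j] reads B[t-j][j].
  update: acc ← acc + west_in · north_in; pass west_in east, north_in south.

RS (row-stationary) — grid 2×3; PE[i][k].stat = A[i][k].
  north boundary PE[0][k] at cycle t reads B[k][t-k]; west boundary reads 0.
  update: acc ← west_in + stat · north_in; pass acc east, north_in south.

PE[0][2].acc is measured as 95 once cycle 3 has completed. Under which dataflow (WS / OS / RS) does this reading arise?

WS [3×3] PE[0][2] across cycles:
  @0  [0,2]  acc 0  |  →0  ↓0
  @1  [0,2]  acc 0  |  →0  ↓0
  @2  [0,2]  acc 32  |  →8  ↓32
  @3  [0,2]  acc 36  |  →9  ↓36
OS [2×3] PE[0][2] across cycles:
  @0  [0,2]  acc 0  |  →0  ↓0
  @1  [0,2]  acc 0  |  →0  ↓0
  @2  [0,2]  acc 32  |  →8  ↓4
  @3  [0,2]  acc 95  |  →9  ↓7
RS [2×3] PE[0][2] across cycles:
  @0  [0,2]  acc 0  |  →0  ↓0
  @1  [0,2]  acc 0  |  →0  ↓0
  @2  [0,2]  acc 110  |  →110  ↓8
  @3  [0,2]  acc 81  |  →81  ↓3

dataflow = OS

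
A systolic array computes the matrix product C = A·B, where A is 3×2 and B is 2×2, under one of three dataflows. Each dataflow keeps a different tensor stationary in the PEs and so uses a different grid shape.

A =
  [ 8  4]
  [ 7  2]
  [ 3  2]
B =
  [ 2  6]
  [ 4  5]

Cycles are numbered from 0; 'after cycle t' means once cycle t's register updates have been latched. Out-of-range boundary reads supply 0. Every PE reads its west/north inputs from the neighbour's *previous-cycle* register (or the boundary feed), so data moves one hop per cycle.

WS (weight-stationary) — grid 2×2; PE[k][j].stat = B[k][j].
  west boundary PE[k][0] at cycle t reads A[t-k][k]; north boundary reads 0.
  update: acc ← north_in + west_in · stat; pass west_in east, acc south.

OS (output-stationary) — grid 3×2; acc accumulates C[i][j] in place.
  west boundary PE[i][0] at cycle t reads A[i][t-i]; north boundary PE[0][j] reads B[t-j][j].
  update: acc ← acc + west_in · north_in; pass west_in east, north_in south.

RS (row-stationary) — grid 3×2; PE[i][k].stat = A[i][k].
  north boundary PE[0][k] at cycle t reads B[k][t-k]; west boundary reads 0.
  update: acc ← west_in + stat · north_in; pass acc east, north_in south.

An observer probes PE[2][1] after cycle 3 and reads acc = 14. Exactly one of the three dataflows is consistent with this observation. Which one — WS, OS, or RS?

dataflow = RS

WS: PE[2][1] is outside its 2×2 grid.
— OS: 3×2; PE[2][1] trace:
  cycle 0: PE[2][1] → acc 0, east 0, south 0
  cycle 1: PE[2][1] → acc 0, east 0, south 0
  cycle 2: PE[2][1] → acc 0, east 0, south 0
  cycle 3: PE[2][1] → acc 18, east 3, south 6
— RS: 3×2; PE[2][1] trace:
  cycle 0: PE[2][1] → acc 0, east 0, south 0
  cycle 1: PE[2][1] → acc 0, east 0, south 0
  cycle 2: PE[2][1] → acc 0, east 0, south 0
  cycle 3: PE[2][1] → acc 14, east 14, south 4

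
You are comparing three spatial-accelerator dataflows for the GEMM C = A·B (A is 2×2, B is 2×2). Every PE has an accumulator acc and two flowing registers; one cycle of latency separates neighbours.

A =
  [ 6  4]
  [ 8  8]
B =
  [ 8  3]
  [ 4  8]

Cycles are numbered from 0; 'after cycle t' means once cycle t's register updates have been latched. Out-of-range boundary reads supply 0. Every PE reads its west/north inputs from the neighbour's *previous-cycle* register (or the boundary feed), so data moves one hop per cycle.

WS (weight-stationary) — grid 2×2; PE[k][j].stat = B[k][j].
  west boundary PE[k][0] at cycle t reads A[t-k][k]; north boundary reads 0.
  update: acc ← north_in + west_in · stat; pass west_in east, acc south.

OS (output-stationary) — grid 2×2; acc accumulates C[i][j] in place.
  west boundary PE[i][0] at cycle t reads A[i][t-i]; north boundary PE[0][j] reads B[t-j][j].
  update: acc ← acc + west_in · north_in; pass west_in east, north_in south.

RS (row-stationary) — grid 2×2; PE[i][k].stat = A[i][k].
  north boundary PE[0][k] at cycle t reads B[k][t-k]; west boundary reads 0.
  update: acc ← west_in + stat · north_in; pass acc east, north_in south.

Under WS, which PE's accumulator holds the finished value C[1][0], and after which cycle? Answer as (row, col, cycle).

(row, col, cycle) = (1, 0, 2)

WS: C[1][0] accumulates in PE[1][0]:
  0: (1,0).acc=0  regs=<0,0>
  1: (1,0).acc=64  regs=<4,64>
  2: (1,0).acc=96  regs=<8,96>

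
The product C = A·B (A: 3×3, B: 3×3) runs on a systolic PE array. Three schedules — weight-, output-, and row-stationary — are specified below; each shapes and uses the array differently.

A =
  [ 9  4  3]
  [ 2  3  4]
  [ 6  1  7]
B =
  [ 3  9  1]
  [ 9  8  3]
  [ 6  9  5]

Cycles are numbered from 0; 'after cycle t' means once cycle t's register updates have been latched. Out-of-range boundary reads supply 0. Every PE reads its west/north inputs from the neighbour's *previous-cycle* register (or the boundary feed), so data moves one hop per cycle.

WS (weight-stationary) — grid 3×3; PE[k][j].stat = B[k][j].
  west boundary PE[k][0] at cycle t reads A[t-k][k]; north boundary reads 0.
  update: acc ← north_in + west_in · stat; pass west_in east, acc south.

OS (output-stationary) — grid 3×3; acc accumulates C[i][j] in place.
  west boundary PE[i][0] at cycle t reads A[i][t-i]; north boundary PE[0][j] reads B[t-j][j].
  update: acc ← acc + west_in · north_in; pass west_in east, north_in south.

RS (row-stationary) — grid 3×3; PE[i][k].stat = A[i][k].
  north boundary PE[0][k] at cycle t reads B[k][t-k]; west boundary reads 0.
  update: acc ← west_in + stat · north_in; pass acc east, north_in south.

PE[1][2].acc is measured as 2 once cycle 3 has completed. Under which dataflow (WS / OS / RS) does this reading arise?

dataflow = OS

Under WS (3×3), PE[1][2]:
  0: (1,2).acc=0  regs=<0,0>
  1: (1,2).acc=0  regs=<0,0>
  2: (1,2).acc=0  regs=<0,0>
  3: (1,2).acc=21  regs=<4,21>
Under OS (3×3), PE[1][2]:
  0: (1,2).acc=0  regs=<0,0>
  1: (1,2).acc=0  regs=<0,0>
  2: (1,2).acc=0  regs=<0,0>
  3: (1,2).acc=2  regs=<2,1>
Under RS (3×3), PE[1][2]:
  0: (1,2).acc=0  regs=<0,0>
  1: (1,2).acc=0  regs=<0,0>
  2: (1,2).acc=0  regs=<0,0>
  3: (1,2).acc=57  regs=<57,6>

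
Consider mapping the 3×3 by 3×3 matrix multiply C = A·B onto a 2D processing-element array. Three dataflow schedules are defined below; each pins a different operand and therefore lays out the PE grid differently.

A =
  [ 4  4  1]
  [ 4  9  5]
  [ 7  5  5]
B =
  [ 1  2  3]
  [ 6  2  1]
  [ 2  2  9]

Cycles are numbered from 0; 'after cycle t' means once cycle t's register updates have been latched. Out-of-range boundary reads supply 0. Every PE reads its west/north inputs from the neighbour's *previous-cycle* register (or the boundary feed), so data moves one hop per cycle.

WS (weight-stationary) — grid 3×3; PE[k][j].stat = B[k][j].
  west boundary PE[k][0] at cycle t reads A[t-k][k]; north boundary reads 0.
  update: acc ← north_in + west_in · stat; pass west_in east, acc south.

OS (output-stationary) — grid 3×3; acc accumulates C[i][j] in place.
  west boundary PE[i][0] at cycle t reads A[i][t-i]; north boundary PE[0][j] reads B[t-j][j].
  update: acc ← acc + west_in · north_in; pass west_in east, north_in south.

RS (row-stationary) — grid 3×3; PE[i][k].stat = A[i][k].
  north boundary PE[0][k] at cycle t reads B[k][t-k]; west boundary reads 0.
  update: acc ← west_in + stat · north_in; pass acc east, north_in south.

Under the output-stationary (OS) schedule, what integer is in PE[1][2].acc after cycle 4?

PE[1][2].acc = 21

Tracing OS — 3×3 array, target PE[1][2]:
  after 0 — PE[0][2] acc=0, pass-E 0, pass-S 0
  after 0 — PE[1][1] acc=0, pass-E 0, pass-S 0
  after 0 — PE[1][2] acc=0, pass-E 0, pass-S 0
  after 1 — PE[0][2] acc=0, pass-E 0, pass-S 0
  after 1 — PE[1][1] acc=0, pass-E 0, pass-S 0
  after 1 — PE[1][2] acc=0, pass-E 0, pass-S 0
  after 2 — PE[0][2] acc=12, pass-E 4, pass-S 3
  after 2 — PE[1][1] acc=8, pass-E 4, pass-S 2
  after 2 — PE[1][2] acc=0, pass-E 0, pass-S 0
  after 3 — PE[0][2] acc=16, pass-E 4, pass-S 1
  after 3 — PE[1][1] acc=26, pass-E 9, pass-S 2
  after 3 — PE[1][2] acc=12, pass-E 4, pass-S 3
  after 4 — PE[0][2] acc=25, pass-E 1, pass-S 9
  after 4 — PE[1][1] acc=36, pass-E 5, pass-S 2
  after 4 — PE[1][2] acc=21, pass-E 9, pass-S 1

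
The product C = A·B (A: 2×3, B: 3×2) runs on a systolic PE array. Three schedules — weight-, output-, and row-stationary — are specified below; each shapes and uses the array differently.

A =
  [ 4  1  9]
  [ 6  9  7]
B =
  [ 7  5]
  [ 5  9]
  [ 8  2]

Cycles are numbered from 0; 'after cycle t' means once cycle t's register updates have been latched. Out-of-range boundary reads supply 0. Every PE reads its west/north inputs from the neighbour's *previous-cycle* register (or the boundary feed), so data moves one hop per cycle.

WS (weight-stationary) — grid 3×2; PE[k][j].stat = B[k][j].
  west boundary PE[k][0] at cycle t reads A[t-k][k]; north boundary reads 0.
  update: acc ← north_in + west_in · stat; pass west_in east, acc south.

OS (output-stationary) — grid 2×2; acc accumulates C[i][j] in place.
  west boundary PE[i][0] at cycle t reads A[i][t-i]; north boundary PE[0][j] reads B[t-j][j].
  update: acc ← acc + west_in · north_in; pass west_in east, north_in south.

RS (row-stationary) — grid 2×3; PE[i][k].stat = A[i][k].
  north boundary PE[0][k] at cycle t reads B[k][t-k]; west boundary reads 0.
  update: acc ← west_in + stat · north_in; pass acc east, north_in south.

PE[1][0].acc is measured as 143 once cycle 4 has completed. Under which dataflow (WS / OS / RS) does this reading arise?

WS (3×2 grid), PE[1][0]:
  @0  [1,0]  acc 0  |  →0  ↓0
  @1  [1,0]  acc 33  |  →1  ↓33
  @2  [1,0]  acc 87  |  →9  ↓87
  @3  [1,0]  acc 0  |  →0  ↓0
  @4  [1,0]  acc 0  |  →0  ↓0
OS (2×2 grid), PE[1][0]:
  @0  [1,0]  acc 0  |  →0  ↓0
  @1  [1,0]  acc 42  |  →6  ↓7
  @2  [1,0]  acc 87  |  →9  ↓5
  @3  [1,0]  acc 143  |  →7  ↓8
  @4  [1,0]  acc 143  |  →0  ↓0
RS (2×3 grid), PE[1][0]:
  @0  [1,0]  acc 0  |  →0  ↓0
  @1  [1,0]  acc 42  |  →42  ↓7
  @2  [1,0]  acc 30  |  →30  ↓5
  @3  [1,0]  acc 0  |  →0  ↓0
  @4  [1,0]  acc 0  |  →0  ↓0

dataflow = OS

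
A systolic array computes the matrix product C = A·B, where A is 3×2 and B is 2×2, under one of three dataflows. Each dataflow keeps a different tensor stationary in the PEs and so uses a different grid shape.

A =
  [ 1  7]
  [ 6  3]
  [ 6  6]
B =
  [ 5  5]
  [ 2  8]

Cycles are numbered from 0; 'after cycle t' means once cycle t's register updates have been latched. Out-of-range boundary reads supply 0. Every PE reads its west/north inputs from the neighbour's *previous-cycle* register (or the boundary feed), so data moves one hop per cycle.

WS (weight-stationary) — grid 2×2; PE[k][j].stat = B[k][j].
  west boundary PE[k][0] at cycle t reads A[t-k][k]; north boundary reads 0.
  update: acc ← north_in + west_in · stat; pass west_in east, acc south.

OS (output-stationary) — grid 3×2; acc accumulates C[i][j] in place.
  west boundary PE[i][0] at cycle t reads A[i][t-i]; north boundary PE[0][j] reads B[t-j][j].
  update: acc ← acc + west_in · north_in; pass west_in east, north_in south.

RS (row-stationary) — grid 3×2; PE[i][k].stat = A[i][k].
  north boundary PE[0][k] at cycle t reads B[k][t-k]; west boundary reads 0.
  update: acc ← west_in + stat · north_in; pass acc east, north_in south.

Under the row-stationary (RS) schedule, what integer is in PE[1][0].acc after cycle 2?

PE[1][0].acc = 30

RS 3×2: PE[1][0] cycle-by-cycle (with neighbour feeds):
  step 0 · PE0,0: acc=5; fwd→5 fwd↓5
  step 0 · PE1,0: acc=0; fwd→0 fwd↓0
  step 1 · PE0,0: acc=5; fwd→5 fwd↓5
  step 1 · PE1,0: acc=30; fwd→30 fwd↓5
  step 2 · PE0,0: acc=0; fwd→0 fwd↓0
  step 2 · PE1,0: acc=30; fwd→30 fwd↓5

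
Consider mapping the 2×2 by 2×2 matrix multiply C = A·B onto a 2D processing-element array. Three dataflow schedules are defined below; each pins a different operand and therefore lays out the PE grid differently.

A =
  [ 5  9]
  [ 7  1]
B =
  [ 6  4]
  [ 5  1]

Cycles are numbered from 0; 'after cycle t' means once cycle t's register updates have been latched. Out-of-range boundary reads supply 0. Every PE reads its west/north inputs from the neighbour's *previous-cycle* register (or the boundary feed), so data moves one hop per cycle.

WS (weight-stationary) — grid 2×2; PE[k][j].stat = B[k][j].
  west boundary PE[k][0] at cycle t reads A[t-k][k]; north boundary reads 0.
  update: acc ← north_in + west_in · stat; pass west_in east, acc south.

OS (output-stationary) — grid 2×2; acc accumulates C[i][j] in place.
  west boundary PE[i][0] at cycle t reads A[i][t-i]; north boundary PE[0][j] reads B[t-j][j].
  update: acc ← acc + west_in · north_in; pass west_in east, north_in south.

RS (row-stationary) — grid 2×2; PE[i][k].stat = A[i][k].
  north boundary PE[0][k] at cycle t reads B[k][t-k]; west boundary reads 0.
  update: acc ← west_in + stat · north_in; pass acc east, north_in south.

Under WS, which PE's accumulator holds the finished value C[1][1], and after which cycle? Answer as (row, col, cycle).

(row, col, cycle) = (1, 1, 3)

Under WS, C[1][1] lands at PE[1][1]:
  after 0 — PE[1][1] acc=0, pass-E 0, pass-S 0
  after 1 — PE[1][1] acc=0, pass-E 0, pass-S 0
  after 2 — PE[1][1] acc=29, pass-E 9, pass-S 29
  after 3 — PE[1][1] acc=29, pass-E 1, pass-S 29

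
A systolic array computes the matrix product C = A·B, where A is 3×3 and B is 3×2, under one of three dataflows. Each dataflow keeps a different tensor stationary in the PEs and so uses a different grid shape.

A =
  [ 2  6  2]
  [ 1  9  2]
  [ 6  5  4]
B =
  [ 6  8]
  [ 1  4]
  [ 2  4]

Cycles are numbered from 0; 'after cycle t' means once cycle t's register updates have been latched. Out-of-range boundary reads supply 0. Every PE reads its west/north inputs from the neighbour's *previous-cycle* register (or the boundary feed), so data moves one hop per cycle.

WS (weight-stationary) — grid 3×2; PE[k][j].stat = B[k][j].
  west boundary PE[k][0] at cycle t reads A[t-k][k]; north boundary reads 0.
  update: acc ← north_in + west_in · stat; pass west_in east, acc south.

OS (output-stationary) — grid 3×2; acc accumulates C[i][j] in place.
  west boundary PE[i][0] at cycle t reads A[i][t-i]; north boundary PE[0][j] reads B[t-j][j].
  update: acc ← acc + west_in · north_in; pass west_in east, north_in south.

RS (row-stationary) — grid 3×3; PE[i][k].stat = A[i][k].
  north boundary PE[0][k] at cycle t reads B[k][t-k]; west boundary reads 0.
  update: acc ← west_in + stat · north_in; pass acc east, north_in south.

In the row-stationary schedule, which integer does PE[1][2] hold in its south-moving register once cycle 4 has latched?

RS (3×3). Following PE[1][2] plus its west/north inputs:
  cycle 0: PE[0][2] → acc 0, east 0, south 0
  cycle 0: PE[1][1] → acc 0, east 0, south 0
  cycle 0: PE[1][2] → acc 0, east 0, south 0
  cycle 1: PE[0][2] → acc 0, east 0, south 0
  cycle 1: PE[1][1] → acc 0, east 0, south 0
  cycle 1: PE[1][2] → acc 0, east 0, south 0
  cycle 2: PE[0][2] → acc 22, east 22, south 2
  cycle 2: PE[1][1] → acc 15, east 15, south 1
  cycle 2: PE[1][2] → acc 0, east 0, south 0
  cycle 3: PE[0][2] → acc 48, east 48, south 4
  cycle 3: PE[1][1] → acc 44, east 44, south 4
  cycle 3: PE[1][2] → acc 19, east 19, south 2
  cycle 4: PE[0][2] → acc 0, east 0, south 0
  cycle 4: PE[1][1] → acc 0, east 0, south 0
  cycle 4: PE[1][2] → acc 52, east 52, south 4

register = 4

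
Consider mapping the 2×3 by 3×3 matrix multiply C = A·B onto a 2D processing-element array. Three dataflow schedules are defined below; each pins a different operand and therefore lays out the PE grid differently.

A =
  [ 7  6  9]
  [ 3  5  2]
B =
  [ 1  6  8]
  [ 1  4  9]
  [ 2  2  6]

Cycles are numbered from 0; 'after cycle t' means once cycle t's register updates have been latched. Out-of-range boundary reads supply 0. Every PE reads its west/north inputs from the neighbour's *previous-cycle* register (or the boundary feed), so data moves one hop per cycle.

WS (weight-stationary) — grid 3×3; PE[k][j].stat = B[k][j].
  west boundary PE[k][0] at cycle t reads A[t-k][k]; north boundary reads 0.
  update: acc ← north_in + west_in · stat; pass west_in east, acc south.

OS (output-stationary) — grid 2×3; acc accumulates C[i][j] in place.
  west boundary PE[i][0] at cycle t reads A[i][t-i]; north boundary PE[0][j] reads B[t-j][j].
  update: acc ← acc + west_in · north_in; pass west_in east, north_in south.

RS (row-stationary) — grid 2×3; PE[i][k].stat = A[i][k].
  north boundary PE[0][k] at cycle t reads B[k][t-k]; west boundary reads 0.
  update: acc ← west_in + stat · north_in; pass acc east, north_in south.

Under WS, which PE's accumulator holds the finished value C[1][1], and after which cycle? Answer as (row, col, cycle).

WS — PE[2][1] is where C[1][1] collects:
  @0  [2,1]  acc 0  |  →0  ↓0
  @1  [2,1]  acc 0  |  →0  ↓0
  @2  [2,1]  acc 0  |  →0  ↓0
  @3  [2,1]  acc 84  |  →9  ↓84
  @4  [2,1]  acc 42  |  →2  ↓42

(row, col, cycle) = (2, 1, 4)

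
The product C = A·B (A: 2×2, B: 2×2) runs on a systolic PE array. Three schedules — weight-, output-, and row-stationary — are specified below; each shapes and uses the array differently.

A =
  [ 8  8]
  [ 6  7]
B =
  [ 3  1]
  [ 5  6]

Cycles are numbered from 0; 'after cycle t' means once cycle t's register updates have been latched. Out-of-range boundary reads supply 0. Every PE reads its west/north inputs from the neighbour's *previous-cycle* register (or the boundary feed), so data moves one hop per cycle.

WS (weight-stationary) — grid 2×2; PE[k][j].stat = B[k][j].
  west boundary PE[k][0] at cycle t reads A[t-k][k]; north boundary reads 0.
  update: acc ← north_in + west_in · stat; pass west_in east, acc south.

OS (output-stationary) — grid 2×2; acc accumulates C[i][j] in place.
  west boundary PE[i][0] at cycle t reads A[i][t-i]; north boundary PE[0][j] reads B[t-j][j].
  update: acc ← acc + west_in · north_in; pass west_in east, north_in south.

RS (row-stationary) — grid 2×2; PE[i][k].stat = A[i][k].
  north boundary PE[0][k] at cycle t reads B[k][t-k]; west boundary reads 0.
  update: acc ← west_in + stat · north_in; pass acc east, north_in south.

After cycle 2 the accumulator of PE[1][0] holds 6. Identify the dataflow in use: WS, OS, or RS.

— WS: 2×2; PE[1][0] trace:
  after 0 — PE[1][0] acc=0, pass-E 0, pass-S 0
  after 1 — PE[1][0] acc=64, pass-E 8, pass-S 64
  after 2 — PE[1][0] acc=53, pass-E 7, pass-S 53
— OS: 2×2; PE[1][0] trace:
  after 0 — PE[1][0] acc=0, pass-E 0, pass-S 0
  after 1 — PE[1][0] acc=18, pass-E 6, pass-S 3
  after 2 — PE[1][0] acc=53, pass-E 7, pass-S 5
— RS: 2×2; PE[1][0] trace:
  after 0 — PE[1][0] acc=0, pass-E 0, pass-S 0
  after 1 — PE[1][0] acc=18, pass-E 18, pass-S 3
  after 2 — PE[1][0] acc=6, pass-E 6, pass-S 1

dataflow = RS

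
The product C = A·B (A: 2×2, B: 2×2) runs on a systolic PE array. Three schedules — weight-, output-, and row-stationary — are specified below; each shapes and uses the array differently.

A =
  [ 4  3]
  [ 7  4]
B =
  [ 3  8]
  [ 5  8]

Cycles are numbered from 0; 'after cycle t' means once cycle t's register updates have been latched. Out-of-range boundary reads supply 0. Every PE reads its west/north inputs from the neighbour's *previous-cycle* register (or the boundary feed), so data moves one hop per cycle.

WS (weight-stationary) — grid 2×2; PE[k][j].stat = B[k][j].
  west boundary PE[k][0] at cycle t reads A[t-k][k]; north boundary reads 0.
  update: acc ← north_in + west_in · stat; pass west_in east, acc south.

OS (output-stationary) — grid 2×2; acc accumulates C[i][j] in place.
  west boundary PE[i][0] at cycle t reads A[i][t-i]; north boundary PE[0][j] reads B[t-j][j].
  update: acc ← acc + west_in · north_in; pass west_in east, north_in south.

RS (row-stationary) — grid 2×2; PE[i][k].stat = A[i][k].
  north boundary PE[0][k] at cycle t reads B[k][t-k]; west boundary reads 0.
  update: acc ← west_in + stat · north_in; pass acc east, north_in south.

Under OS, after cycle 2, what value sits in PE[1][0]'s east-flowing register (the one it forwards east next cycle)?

Tracing OS — 2×2 array, target PE[1][0]:
  after 0 — PE[0][0] acc=12, pass-E 4, pass-S 3
  after 0 — PE[1][0] acc=0, pass-E 0, pass-S 0
  after 1 — PE[0][0] acc=27, pass-E 3, pass-S 5
  after 1 — PE[1][0] acc=21, pass-E 7, pass-S 3
  after 2 — PE[0][0] acc=27, pass-E 0, pass-S 0
  after 2 — PE[1][0] acc=41, pass-E 4, pass-S 5

register = 4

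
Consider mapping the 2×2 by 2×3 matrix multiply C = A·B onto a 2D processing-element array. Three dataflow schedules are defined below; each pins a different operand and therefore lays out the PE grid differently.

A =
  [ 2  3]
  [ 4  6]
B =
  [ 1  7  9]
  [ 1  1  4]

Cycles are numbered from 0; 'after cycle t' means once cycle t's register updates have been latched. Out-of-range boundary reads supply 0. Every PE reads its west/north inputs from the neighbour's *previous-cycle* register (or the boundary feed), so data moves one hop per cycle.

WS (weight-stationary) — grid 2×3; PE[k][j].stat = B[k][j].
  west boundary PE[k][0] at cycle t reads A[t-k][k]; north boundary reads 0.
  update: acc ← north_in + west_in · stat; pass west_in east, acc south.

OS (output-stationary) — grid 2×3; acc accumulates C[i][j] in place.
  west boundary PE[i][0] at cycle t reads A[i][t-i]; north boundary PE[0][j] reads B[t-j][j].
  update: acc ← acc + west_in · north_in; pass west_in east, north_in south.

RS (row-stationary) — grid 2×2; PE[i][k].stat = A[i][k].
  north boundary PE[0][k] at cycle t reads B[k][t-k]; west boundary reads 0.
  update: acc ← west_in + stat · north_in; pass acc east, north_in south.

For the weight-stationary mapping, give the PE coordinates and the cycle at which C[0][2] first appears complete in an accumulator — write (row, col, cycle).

(row, col, cycle) = (1, 2, 3)

WS — PE[1][2] is where C[0][2] collects:
  @0  [1,2]  acc 0  |  →0  ↓0
  @1  [1,2]  acc 0  |  →0  ↓0
  @2  [1,2]  acc 0  |  →0  ↓0
  @3  [1,2]  acc 30  |  →3  ↓30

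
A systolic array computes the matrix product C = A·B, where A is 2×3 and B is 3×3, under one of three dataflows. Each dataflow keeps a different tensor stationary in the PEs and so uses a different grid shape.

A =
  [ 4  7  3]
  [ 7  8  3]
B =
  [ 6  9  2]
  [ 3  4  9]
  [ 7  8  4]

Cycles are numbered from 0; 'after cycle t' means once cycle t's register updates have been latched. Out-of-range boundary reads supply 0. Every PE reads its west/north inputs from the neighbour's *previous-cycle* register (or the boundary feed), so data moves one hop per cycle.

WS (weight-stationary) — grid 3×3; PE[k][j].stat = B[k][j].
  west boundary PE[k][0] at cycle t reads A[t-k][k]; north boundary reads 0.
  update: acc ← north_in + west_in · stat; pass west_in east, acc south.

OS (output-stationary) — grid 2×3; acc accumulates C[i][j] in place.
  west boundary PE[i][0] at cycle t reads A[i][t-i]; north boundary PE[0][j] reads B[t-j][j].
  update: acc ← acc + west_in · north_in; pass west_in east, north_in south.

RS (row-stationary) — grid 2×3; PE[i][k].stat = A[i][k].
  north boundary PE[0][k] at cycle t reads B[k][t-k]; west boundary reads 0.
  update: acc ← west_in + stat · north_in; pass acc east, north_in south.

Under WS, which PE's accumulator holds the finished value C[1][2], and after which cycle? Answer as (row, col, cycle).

WS: C[1][2] accumulates in PE[2][2]:
  @0  [2,2]  acc 0  |  →0  ↓0
  @1  [2,2]  acc 0  |  →0  ↓0
  @2  [2,2]  acc 0  |  →0  ↓0
  @3  [2,2]  acc 0  |  →0  ↓0
  @4  [2,2]  acc 83  |  →3  ↓83
  @5  [2,2]  acc 98  |  →3  ↓98

(row, col, cycle) = (2, 2, 5)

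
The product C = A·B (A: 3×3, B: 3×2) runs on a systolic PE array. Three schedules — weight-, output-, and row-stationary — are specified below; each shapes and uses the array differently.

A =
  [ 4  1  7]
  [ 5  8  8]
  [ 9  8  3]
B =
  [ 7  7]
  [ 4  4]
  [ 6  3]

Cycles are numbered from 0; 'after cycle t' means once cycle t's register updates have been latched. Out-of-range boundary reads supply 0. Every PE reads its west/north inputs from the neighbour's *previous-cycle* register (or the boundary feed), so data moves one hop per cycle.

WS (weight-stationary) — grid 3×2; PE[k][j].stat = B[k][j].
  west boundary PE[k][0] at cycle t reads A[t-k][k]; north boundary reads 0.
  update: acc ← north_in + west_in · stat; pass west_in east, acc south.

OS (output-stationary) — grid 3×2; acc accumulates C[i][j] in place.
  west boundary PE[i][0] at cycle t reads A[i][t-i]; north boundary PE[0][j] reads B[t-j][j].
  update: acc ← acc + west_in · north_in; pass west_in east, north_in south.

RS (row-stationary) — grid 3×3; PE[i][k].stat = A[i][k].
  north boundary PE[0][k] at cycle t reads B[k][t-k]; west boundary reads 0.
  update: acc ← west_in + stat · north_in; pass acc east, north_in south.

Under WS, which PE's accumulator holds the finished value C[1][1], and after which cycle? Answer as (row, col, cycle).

(row, col, cycle) = (2, 1, 4)

Under WS, C[1][1] lands at PE[2][1]:
  t=0 PE[2][1]: acc=0 h=0 v=0
  t=1 PE[2][1]: acc=0 h=0 v=0
  t=2 PE[2][1]: acc=0 h=0 v=0
  t=3 PE[2][1]: acc=53 h=7 v=53
  t=4 PE[2][1]: acc=91 h=8 v=91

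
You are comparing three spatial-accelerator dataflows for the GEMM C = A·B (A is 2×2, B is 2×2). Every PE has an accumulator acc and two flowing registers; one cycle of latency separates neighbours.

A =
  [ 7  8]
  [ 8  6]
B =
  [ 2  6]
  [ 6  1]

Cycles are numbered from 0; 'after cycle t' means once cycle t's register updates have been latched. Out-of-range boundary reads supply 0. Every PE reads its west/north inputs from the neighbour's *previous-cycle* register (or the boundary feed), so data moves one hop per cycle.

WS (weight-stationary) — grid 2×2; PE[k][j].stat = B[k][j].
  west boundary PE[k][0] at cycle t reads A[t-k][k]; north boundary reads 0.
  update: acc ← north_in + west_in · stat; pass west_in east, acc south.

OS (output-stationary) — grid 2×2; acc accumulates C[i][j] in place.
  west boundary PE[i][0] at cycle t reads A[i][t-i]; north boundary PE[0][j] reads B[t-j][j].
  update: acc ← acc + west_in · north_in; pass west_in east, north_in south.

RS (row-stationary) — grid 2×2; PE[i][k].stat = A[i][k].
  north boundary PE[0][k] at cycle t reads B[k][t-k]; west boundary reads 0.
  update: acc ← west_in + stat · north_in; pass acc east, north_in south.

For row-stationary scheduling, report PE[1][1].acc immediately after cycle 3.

RS (2×2). Following PE[1][1] plus its west/north inputs:
  @0  [0,1]  acc 0  |  →0  ↓0
  @0  [1,0]  acc 0  |  →0  ↓0
  @0  [1,1]  acc 0  |  →0  ↓0
  @1  [0,1]  acc 62  |  →62  ↓6
  @1  [1,0]  acc 16  |  →16  ↓2
  @1  [1,1]  acc 0  |  →0  ↓0
  @2  [0,1]  acc 50  |  →50  ↓1
  @2  [1,0]  acc 48  |  →48  ↓6
  @2  [1,1]  acc 52  |  →52  ↓6
  @3  [0,1]  acc 0  |  →0  ↓0
  @3  [1,0]  acc 0  |  →0  ↓0
  @3  [1,1]  acc 54  |  →54  ↓1

PE[1][1].acc = 54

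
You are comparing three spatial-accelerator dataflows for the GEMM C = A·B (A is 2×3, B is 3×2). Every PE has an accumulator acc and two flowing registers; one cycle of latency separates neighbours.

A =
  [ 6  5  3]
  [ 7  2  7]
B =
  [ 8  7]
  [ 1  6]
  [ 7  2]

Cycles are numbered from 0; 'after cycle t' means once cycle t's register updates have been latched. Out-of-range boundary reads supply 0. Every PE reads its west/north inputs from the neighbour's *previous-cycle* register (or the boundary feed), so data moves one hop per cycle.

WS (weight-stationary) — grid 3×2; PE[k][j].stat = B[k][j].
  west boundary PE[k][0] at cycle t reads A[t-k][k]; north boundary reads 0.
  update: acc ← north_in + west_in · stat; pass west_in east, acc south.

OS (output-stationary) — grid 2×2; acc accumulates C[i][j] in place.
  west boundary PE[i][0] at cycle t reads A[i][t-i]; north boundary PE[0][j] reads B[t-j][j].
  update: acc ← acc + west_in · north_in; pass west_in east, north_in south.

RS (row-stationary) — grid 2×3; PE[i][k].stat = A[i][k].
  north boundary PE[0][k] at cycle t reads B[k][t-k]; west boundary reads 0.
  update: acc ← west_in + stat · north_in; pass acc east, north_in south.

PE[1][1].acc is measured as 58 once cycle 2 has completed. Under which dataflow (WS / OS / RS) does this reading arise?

dataflow = RS

WS [3×2] PE[1][1] across cycles:
  c0 r1c1: 0 / 0 / 0
  c1 r1c1: 0 / 0 / 0
  c2 r1c1: 72 / 5 / 72
OS [2×2] PE[1][1] across cycles:
  c0 r1c1: 0 / 0 / 0
  c1 r1c1: 0 / 0 / 0
  c2 r1c1: 49 / 7 / 7
RS [2×3] PE[1][1] across cycles:
  c0 r1c1: 0 / 0 / 0
  c1 r1c1: 0 / 0 / 0
  c2 r1c1: 58 / 58 / 1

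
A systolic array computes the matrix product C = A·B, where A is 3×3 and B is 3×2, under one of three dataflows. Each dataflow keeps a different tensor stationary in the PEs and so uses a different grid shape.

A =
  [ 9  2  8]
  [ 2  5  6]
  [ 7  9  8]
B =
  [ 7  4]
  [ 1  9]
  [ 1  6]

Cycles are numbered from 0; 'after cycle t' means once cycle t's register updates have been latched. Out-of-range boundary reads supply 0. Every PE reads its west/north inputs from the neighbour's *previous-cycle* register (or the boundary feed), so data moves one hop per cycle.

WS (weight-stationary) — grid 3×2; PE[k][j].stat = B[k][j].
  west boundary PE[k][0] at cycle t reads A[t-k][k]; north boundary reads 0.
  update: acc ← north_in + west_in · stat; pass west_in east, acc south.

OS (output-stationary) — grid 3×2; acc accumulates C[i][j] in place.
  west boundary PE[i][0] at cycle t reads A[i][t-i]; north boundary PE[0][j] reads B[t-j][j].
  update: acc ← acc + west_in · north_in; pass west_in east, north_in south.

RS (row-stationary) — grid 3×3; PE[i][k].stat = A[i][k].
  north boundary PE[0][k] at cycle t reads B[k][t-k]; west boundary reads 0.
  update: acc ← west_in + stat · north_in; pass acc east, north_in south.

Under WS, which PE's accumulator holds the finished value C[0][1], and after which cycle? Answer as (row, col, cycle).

Under WS, C[0][1] lands at PE[2][1]:
  step 0 · PE2,1: acc=0; fwd→0 fwd↓0
  step 1 · PE2,1: acc=0; fwd→0 fwd↓0
  step 2 · PE2,1: acc=0; fwd→0 fwd↓0
  step 3 · PE2,1: acc=102; fwd→8 fwd↓102

(row, col, cycle) = (2, 1, 3)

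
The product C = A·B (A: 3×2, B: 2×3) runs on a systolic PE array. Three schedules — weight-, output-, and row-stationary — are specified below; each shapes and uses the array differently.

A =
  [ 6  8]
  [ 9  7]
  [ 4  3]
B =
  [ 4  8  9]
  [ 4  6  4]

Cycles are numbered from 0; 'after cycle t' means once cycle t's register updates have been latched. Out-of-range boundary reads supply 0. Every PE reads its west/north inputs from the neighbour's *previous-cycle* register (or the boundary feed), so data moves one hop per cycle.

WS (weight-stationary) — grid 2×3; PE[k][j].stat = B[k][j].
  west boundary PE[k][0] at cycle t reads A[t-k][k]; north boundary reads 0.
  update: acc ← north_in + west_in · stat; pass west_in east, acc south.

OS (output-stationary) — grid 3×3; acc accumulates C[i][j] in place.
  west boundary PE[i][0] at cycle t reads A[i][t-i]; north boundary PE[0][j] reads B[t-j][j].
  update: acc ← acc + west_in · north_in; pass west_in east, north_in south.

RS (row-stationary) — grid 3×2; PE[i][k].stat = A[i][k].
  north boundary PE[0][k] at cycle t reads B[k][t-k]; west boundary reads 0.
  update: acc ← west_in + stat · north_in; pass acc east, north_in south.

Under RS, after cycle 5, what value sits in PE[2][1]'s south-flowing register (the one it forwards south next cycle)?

Tracing RS — 3×2 array, target PE[2][1]:
  c0 r1c1: 0 / 0 / 0
  c0 r2c0: 0 / 0 / 0
  c0 r2c1: 0 / 0 / 0
  c1 r1c1: 0 / 0 / 0
  c1 r2c0: 0 / 0 / 0
  c1 r2c1: 0 / 0 / 0
  c2 r1c1: 64 / 64 / 4
  c2 r2c0: 16 / 16 / 4
  c2 r2c1: 0 / 0 / 0
  c3 r1c1: 114 / 114 / 6
  c3 r2c0: 32 / 32 / 8
  c3 r2c1: 28 / 28 / 4
  c4 r1c1: 109 / 109 / 4
  c4 r2c0: 36 / 36 / 9
  c4 r2c1: 50 / 50 / 6
  c5 r1c1: 0 / 0 / 0
  c5 r2c0: 0 / 0 / 0
  c5 r2c1: 48 / 48 / 4

register = 4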